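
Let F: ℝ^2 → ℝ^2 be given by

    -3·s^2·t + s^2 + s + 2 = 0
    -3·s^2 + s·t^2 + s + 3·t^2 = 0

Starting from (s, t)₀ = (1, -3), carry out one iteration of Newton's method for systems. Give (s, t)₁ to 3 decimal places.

(0.573, -1.654)

At (1, -3): F = (13.000, 34.000).
Jacobian J = [[-6·s·t + 2·s + 1, -3·s^2], [-6·s + t^2 + 1, 2·s·t + 6·t]].
At the point, J = [[21.000, -3.000], [4.000, -24.000]] (det J = -492.000).
Solving J·Δ = −F gives Δ = (-0.427, 1.346).
Then the next iterate is (s, t)₁ = (0.573, -1.654).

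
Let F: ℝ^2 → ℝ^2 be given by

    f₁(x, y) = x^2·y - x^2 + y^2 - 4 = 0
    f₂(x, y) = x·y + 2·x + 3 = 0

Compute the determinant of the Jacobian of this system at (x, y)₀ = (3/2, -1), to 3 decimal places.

-9.250

J = [[2·x·y - 2·x, x^2 + 2·y], [y + 2, x]].
At the point, J = [[-6.000, 0.250], [1.000, 1.500]].
det J = -9.250.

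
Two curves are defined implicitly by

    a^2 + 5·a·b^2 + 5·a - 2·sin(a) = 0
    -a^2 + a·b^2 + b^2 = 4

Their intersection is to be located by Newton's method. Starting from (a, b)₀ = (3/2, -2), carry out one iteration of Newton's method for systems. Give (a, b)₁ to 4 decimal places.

At (3/2, -2): F = (37.755010, 3.7500).
Jacobian J = [[2·a + 5·b^2 - 2·cos(a) + 5, 10·a·b], [-2·a + b^2, 2·a·b + 2·b]].
At the point, J = [[27.858526, -30.0000], [1.0000, -10.0000]] (det J = -248.585256).
Solving J·Δ = −F gives Δ = (-1.0662, 0.2684).
Then the next iterate is (a, b)₁ = (0.4338, -1.7316).

(0.4338, -1.7316)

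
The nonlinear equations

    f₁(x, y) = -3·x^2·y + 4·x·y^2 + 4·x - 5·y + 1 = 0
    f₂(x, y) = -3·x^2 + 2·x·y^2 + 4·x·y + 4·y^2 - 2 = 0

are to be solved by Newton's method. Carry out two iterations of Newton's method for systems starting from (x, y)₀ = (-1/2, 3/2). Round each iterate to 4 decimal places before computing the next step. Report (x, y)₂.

At (-1/2, 3/2): F = (-14.1250, 1.0000).
Jacobian J = [[-6·x·y + 4·y^2 + 4, -3·x^2 + 8·x·y - 5], [-6·x + 2·y^2 + 4·y, 4·x·y + 4·x + 8·y]].
At the point, J = [[17.5000, -11.7500], [13.5000, 7.0000]] (det J = 281.1250).
Solving J·Δ = −F gives Δ = (0.3099, -0.7406).
Then the next iterate is (x, y)₁ = (-0.1901, 0.7594).
Round to (-0.1901, 0.7594) and repeat: F = (-4.078243, -0.598365), J = [[7.172925, -6.263310], [5.331577, 4.737352]].
Δ = (0.3424, -0.2590), so (x, y)₂ = (0.1523, 0.5004).

(0.1523, 0.5004)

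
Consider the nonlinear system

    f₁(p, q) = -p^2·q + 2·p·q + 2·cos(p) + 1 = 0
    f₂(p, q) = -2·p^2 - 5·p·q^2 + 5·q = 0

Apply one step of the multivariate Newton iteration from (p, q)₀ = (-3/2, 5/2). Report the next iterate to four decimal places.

(-1.0425, 1.4807)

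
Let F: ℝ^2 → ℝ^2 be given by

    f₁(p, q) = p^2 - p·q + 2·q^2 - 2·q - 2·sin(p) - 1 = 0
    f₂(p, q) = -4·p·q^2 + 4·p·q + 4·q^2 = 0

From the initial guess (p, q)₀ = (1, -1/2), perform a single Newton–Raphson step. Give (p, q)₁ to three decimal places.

At (1, -1/2): F = (0.31706, -2.000).
Jacobian J = [[2·p - q - 2·cos(p), -p + 4·q - 2], [-4·q^2 + 4·q, -8·p·q + 4·p + 8·q]].
At the point, J = [[1.41940, -5.000], [-3.000, 4.000]] (det J = -9.32242).
Solving J·Δ = −F gives Δ = (-0.937, -0.202).
Then the next iterate is (p, q)₁ = (0.063, -0.702).

(0.063, -0.702)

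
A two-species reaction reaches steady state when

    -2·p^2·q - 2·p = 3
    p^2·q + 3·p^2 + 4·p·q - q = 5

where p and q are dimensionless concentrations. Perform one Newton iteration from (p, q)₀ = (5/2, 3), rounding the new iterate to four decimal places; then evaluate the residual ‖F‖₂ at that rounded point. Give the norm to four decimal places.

18.1143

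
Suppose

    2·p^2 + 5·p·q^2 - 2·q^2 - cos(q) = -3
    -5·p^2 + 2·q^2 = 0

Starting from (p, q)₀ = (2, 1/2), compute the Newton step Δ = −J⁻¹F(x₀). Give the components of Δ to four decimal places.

(-1.0080, -0.3300)

At (2, 1/2): F = (12.122417, -19.5000).
Jacobian J = [[4·p + 5·q^2, 10·p·q - 4·q + sin(q)], [-10·p, 4·q]].
At the point, J = [[9.2500, 8.479426], [-20.0000, 2.0000]] (det J = 188.088511).
Solving J·Δ = −F gives Δ = (-1.0080, -0.3300).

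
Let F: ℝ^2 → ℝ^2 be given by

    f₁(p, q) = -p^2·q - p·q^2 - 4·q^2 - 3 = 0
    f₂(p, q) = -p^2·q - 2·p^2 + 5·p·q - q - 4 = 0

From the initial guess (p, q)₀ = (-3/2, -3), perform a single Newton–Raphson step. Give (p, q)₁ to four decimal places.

(-1.2606, -1.1915)

At (-3/2, -3): F = (-18.7500, 23.7500).
Jacobian J = [[-2·p·q - q^2, -p^2 - 2·p·q - 8·q], [-2·p·q - 4·p + 5·q, -p^2 + 5·p - 1]].
At the point, J = [[-18.0000, 12.7500], [-18.0000, -10.7500]] (det J = 423.0000).
Solving J·Δ = −F gives Δ = (0.2394, 1.8085).
Then the next iterate is (p, q)₁ = (-1.2606, -1.1915).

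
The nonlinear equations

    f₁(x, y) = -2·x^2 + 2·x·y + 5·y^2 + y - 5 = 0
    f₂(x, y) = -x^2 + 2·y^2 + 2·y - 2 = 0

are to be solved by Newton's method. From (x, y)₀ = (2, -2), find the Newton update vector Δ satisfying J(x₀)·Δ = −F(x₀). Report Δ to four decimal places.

At (2, -2): F = (-3.0000, -2.0000).
Jacobian J = [[-4·x + 2·y, 2·x + 10·y + 1], [-2·x, 4·y + 2]].
At the point, J = [[-12.0000, -15.0000], [-4.0000, -6.0000]] (det J = 12.0000).
Solving J·Δ = −F gives Δ = (1.0000, -1.0000).

(1.0000, -1.0000)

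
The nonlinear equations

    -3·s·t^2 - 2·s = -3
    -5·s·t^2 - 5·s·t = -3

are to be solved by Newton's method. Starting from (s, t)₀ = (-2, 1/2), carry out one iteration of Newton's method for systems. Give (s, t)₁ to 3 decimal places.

(1.292, 0.592)

At (-2, 1/2): F = (8.500, 10.500).
Jacobian J = [[-3·t^2 - 2, -6·s·t], [-5·t^2 - 5·t, -10·s·t - 5·s]].
At the point, J = [[-2.750, 6.000], [-3.750, 20.000]] (det J = -32.500).
Solving J·Δ = −F gives Δ = (3.292, 0.092).
Then the next iterate is (s, t)₁ = (1.292, 0.592).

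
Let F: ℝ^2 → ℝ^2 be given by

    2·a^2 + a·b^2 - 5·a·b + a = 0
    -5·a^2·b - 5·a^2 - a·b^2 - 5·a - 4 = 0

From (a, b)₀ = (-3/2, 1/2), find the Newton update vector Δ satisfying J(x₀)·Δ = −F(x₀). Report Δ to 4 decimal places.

(0.4829, -0.4790)

At (-3/2, 1/2): F = (6.3750, -13.0000).
Jacobian J = [[4·a + b^2 - 5·b + 1, 2·a·b - 5·a], [-10·a·b - 10·a - b^2 - 5, -5·a^2 - 2·a·b]].
At the point, J = [[-7.2500, 6.0000], [17.2500, -9.7500]] (det J = -32.8125).
Solving J·Δ = −F gives Δ = (0.4829, -0.4790).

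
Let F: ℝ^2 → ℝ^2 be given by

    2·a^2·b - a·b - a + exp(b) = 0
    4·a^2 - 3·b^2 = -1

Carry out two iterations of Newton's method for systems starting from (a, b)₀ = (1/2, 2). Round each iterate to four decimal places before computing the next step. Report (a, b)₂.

(-8.5518, -2.3543)

At (1/2, 2): F = (6.889056, -10.0000).
Jacobian J = [[4·a·b - b - 1, 2·a^2 - a + exp(b)], [8·a, -6·b]].
At the point, J = [[1.0000, 7.389056], [4.0000, -12.0000]] (det J = -41.556224).
Solving J·Δ = −F gives Δ = (-0.2112, -0.9037).
Then the next iterate is (a, b)₁ = (0.2888, 1.0963).
Round to (0.2888, 1.0963) and repeat: F = (2.570534, -2.271999), J = [[-0.829854, 2.871082], [2.3104, -6.5778]].
Δ = (-8.8406, -3.4506), so (a, b)₂ = (-8.5518, -2.3543).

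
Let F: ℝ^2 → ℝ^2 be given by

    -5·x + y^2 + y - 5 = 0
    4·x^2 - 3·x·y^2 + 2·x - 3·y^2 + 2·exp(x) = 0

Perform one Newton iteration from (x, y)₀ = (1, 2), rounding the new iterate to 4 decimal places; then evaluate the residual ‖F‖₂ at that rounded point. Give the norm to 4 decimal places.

1.0528

At (1, 2): F = (-4.0000, -12.563436).
Jacobian J = [[-5, 2·y + 1], [8·x - 3·y^2 + 2·exp(x) + 2, -6·x·y - 6·y]].
At the point, J = [[-5.0000, 5.0000], [3.436564, -24.0000]] (det J = 102.817182).
Solving J·Δ = −F gives Δ = (-1.5447, -0.7447).
Then the next iterate is (x, y)₁ = (-0.5447, 1.2553).
Re-evaluating at (-0.5447, 1.2553): F = (0.554578, -0.894931), so ‖F‖₂ = 1.0528.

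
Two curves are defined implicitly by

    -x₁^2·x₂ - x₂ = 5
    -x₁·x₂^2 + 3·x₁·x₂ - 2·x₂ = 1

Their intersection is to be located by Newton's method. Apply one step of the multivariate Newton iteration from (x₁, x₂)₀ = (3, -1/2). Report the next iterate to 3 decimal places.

At (3, -1/2): F = (0.000, -5.250).
Jacobian J = [[-2·x₁·x₂, -x₁^2 - 1], [-x₂^2 + 3·x₂, -2·x₁·x₂ + 3·x₁ - 2]].
At the point, J = [[3.000, -10.000], [-1.750, 10.000]] (det J = 12.500).
Solving J·Δ = −F gives Δ = (4.200, 1.260).
Then the next iterate is (x₁, x₂)₁ = (7.200, 0.760).

(7.200, 0.760)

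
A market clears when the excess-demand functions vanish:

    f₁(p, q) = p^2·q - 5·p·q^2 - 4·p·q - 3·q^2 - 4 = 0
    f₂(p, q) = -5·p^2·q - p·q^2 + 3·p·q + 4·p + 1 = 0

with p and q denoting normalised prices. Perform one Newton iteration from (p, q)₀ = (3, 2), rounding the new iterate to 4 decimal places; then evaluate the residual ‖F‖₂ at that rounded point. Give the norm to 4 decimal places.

28.7540

At (3, 2): F = (-82.0000, -71.0000).
Jacobian J = [[2·p·q - 5·q^2 - 4·q, p^2 - 10·p·q - 4·p - 6·q], [-10·p·q - q^2 + 3·q + 4, -5·p^2 - 2·p·q + 3·p]].
At the point, J = [[-16.0000, -75.0000], [-54.0000, -48.0000]] (det J = -3282.0000).
Solving J·Δ = −F gives Δ = (-0.4232, -1.0030).
Then the next iterate is (p, q)₁ = (2.5768, 0.9970).
Re-evaluating at (2.5768, 0.9970): F = (-23.445139, -16.646846), so ‖F‖₂ = 28.7540.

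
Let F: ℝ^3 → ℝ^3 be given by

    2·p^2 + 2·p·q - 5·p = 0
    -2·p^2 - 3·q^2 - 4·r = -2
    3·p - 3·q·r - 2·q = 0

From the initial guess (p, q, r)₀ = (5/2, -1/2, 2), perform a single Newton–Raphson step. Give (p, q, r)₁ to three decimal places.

(2.322, 0.142, -1.887)

At (5/2, -1/2, 2): F = (-2.500, -19.250, 11.500).
Jacobian J = [[4·p + 2·q - 5, 2·p, 0], [-4·p, -6·q, -4], [3, -3·r - 2, -3·q]].
At the point, J = [[4.000, 5.000, 0.000], [-10.000, 3.000, -4.000], [3.000, -8.000, 1.500]] (det J = -95.000).
Solving J·Δ = −F gives Δ = (-0.178, 0.642, -3.887).
Then the next iterate is (p, q, r)₁ = (2.322, 0.142, -1.887).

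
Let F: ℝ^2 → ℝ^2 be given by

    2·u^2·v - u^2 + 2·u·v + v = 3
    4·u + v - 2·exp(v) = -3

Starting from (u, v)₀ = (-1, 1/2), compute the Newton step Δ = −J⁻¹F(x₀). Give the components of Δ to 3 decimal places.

(1.880, 1.620)

At (-1, 1/2): F = (-3.500, -3.79744).
Jacobian J = [[4·u·v - 2·u + 2·v, 2·u^2 + 2·u + 1], [4, -2·exp(v) + 1]].
At the point, J = [[1.000, 1.000], [4.000, -2.29744]] (det J = -6.29744).
Solving J·Δ = −F gives Δ = (1.880, 1.620).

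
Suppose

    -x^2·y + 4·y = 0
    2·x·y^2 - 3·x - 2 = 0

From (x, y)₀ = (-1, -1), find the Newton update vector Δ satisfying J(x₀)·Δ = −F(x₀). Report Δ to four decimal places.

At (-1, -1): F = (-3.0000, -1.0000).
Jacobian J = [[-2·x·y, -x^2 + 4], [2·y^2 - 3, 4·x·y]].
At the point, J = [[-2.0000, 3.0000], [-1.0000, 4.0000]] (det J = -5.0000).
Solving J·Δ = −F gives Δ = (-1.8000, -0.2000).

(-1.8000, -0.2000)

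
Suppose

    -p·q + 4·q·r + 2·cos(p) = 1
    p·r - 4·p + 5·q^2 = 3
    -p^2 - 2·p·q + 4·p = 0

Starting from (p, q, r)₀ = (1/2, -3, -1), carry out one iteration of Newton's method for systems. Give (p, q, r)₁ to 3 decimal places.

At (1/2, -3, -1): F = (14.25517, 39.500, 4.750).
Jacobian J = [[-q - 2·sin(p), -p + 4·r, 4·q], [r - 4, 10·q, p], [-2·p - 2·q + 4, -2·p, 0]].
At the point, J = [[2.04115, -4.500, -12.000], [-5.000, -30.000, 0.500], [9.000, -1.000, 0.000]] (det J = -3319.22943).
Solving J·Δ = −F gives Δ = (-0.373, 1.389, 0.604).
Then the next iterate is (p, q, r)₁ = (0.127, -1.611, -0.396).

(0.127, -1.611, -0.396)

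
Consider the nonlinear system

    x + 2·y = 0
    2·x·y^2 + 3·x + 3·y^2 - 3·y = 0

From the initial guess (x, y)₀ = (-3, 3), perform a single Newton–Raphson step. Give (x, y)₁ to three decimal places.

At (-3, 3): F = (3.000, -45.000).
Jacobian J = [[1, 2], [2·y^2 + 3, 4·x·y + 6·y - 3]].
At the point, J = [[1.000, 2.000], [21.000, -21.000]] (det J = -63.000).
Solving J·Δ = −F gives Δ = (0.429, -1.714).
Then the next iterate is (x, y)₁ = (-2.571, 1.286).

(-2.571, 1.286)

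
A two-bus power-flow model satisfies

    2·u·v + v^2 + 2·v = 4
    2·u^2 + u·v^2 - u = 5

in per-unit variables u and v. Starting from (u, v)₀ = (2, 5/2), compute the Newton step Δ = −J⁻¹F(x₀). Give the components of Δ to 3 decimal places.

At (2, 5/2): F = (17.250, 13.500).
Jacobian J = [[2·v, 2·u + 2·v + 2], [4·u + v^2 - 1, 2·u·v]].
At the point, J = [[5.000, 11.000], [13.250, 10.000]] (det J = -95.750).
Solving J·Δ = −F gives Δ = (0.251, -1.682).

(0.251, -1.682)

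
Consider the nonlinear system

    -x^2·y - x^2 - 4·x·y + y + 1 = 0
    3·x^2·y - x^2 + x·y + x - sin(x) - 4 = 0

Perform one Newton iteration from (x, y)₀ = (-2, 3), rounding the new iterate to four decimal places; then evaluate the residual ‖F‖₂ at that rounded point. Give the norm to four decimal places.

2.2222

At (-2, 3): F = (12.0000, 20.909297).
Jacobian J = [[-2·x·y - 2·x - 4·y, -x^2 - 4·x + 1], [6·x·y - 2·x + y - cos(x) + 1, 3·x^2 + x]].
At the point, J = [[4.0000, 5.0000], [-27.583853, 10.0000]] (det J = 177.919266).
Solving J·Δ = −F gives Δ = (-0.0869, -2.3305).
Then the next iterate is (x, y)₁ = (-2.0869, 0.6695).
Re-evaluating at (-2.0869, 0.6695): F = (-0.012707, -2.222161), so ‖F‖₂ = 2.2222.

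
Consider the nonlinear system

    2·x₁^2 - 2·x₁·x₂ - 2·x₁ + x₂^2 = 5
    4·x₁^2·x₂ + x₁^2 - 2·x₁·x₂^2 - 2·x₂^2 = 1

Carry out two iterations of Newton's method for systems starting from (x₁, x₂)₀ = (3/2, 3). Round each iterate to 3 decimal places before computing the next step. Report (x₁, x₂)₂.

At (3/2, 3): F = (-3.500, -16.750).
Jacobian J = [[4·x₁ - 2·x₂ - 2, -2·x₁ + 2·x₂], [8·x₁·x₂ + 2·x₁ - 2·x₂^2, 4·x₁^2 - 4·x₁·x₂ - 4·x₂]].
At the point, J = [[-2.000, 3.000], [21.000, -21.000]] (det J = -21.000).
Solving J·Δ = −F gives Δ = (5.893, 5.095).
Then the next iterate is (x₁, x₂)₁ = (7.393, 8.095).
Round to (7.393, 8.095) and repeat: F = (35.36325, 723.46205), J = [[11.382, 1.404], [362.49863, -53.13954]].
Δ = (-2.599, -4.116), so (x₁, x₂)₂ = (4.794, 3.979).

(4.794, 3.979)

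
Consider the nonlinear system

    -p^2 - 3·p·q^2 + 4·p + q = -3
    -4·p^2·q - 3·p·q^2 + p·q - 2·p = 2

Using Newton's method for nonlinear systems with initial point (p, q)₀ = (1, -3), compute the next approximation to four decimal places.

At (1, -3): F = (-24.0000, -22.0000).
Jacobian J = [[-2·p - 3·q^2 + 4, -6·p·q + 1], [-8·p·q - 3·q^2 + q - 2, -4·p^2 - 6·p·q + p]].
At the point, J = [[-25.0000, 19.0000], [-8.0000, 15.0000]] (det J = -223.0000).
Solving J·Δ = −F gives Δ = (0.2601, 1.6054).
Then the next iterate is (p, q)₁ = (1.2601, -1.3946).

(1.2601, -1.3946)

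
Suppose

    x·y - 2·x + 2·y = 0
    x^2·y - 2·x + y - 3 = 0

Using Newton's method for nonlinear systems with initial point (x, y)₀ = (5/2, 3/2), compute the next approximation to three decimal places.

(2.491, 1.110)

At (5/2, 3/2): F = (1.750, 2.875).
Jacobian J = [[y - 2, x + 2], [2·x·y - 2, x^2 + 1]].
At the point, J = [[-0.500, 4.500], [5.500, 7.250]] (det J = -28.375).
Solving J·Δ = −F gives Δ = (-0.009, -0.390).
Then the next iterate is (x, y)₁ = (2.491, 1.110).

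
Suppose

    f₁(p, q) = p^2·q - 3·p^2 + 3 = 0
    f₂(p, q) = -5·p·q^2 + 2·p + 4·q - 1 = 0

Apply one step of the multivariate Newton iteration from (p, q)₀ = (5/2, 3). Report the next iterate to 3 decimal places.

(1.048, 2.520)

At (5/2, 3): F = (3.000, -96.500).
Jacobian J = [[2·p·q - 6·p, p^2], [-5·q^2 + 2, -10·p·q + 4]].
At the point, J = [[0.000, 6.250], [-43.000, -71.000]] (det J = 268.750).
Solving J·Δ = −F gives Δ = (-1.452, -0.480).
Then the next iterate is (p, q)₁ = (1.048, 2.520).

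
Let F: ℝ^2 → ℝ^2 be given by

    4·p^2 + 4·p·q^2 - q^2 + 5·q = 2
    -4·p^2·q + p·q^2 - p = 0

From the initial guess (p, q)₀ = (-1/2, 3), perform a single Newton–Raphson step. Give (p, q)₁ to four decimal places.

(-0.2045, 2.7273)

At (-1/2, 3): F = (-13.0000, -7.0000).
Jacobian J = [[8·p + 4·q^2, 8·p·q - 2·q + 5], [-8·p·q + q^2 - 1, -4·p^2 + 2·p·q]].
At the point, J = [[32.0000, -13.0000], [20.0000, -4.0000]] (det J = 132.0000).
Solving J·Δ = −F gives Δ = (0.2955, -0.2727).
Then the next iterate is (p, q)₁ = (-0.2045, 2.7273).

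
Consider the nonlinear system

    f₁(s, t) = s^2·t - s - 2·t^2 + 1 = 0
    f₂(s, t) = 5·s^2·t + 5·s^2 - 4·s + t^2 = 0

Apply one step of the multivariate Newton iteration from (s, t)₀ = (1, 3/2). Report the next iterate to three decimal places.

(0.754, 0.802)

At (1, 3/2): F = (-3.000, 10.750).
Jacobian J = [[2·s·t - 1, s^2 - 4·t], [10·s·t + 10·s - 4, 5·s^2 + 2·t]].
At the point, J = [[2.000, -5.000], [21.000, 8.000]] (det J = 121.000).
Solving J·Δ = −F gives Δ = (-0.246, -0.698).
Then the next iterate is (s, t)₁ = (0.754, 0.802).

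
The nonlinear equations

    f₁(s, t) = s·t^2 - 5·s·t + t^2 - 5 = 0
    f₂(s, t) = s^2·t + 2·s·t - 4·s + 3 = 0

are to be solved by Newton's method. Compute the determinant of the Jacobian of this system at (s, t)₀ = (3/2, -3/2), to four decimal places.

J = [[t^2 - 5·t, 2·s·t - 5·s + 2·t], [2·s·t + 2·t - 4, s^2 + 2·s]].
At the point, J = [[9.7500, -15.0000], [-11.5000, 5.2500]].
det J = -121.3125.

-121.3125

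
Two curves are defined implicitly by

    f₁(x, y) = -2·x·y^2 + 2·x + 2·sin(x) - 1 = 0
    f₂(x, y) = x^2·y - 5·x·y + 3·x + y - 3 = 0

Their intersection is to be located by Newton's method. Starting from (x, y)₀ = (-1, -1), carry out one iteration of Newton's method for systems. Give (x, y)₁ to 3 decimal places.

At (-1, -1): F = (-2.68294, -13.000).
Jacobian J = [[-2·y^2 + 2·cos(x) + 2, -4·x·y], [2·x·y - 5·y + 3, x^2 - 5·x + 1]].
At the point, J = [[1.08060, -4.000], [10.000, 7.000]] (det J = 47.56423).
Solving J·Δ = −F gives Δ = (1.488, -0.269).
Then the next iterate is (x, y)₁ = (0.488, -1.269).

(0.488, -1.269)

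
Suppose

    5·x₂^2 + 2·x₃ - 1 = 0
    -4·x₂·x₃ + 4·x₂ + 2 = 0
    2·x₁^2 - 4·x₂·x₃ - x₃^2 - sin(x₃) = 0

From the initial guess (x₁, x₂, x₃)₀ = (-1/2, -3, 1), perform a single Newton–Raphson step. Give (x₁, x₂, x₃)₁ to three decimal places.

(0.997, -1.478, 0.833)

At (-1/2, -3, 1): F = (46.000, 2.000, 10.65853).
Jacobian J = [[0, 10·x₂, 2], [0, -4·x₃ + 4, -4·x₂], [4·x₁, -4·x₃, -4·x₂ - 2·x₃ - cos(x₃)]].
At the point, J = [[0.000, -30.000, 2.000], [0.000, 0.000, 12.000], [-2.000, -4.000, 9.45970]] (det J = 720.000).
Solving J·Δ = −F gives Δ = (1.497, 1.522, -0.167).
Then the next iterate is (x₁, x₂, x₃)₁ = (0.997, -1.478, 0.833).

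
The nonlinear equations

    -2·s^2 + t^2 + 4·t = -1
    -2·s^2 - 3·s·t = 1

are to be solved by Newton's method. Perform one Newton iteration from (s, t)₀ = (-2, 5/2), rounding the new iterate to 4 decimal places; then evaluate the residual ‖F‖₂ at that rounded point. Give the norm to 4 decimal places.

At (-2, 5/2): F = (9.2500, 6.0000).
Jacobian J = [[-4·s, 2·t + 4], [-4·s - 3·t, -3·s]].
At the point, J = [[8.0000, 9.0000], [0.5000, 6.0000]] (det J = 43.5000).
Solving J·Δ = −F gives Δ = (-0.0345, -0.9971).
Then the next iterate is (s, t)₁ = (-2.0345, 1.5029).
Re-evaluating at (-2.0345, 1.5029): F = (0.991928, -0.105430), so ‖F‖₂ = 0.9975.

0.9975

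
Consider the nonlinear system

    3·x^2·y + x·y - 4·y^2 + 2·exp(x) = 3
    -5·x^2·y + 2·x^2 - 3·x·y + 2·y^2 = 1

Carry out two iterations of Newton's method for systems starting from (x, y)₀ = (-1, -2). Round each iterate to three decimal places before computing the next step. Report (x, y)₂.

(-0.994, -0.011)

At (-1, -2): F = (-22.26424, 13.000).
Jacobian J = [[6·x·y + y + 2·exp(x), 3·x^2 + x - 8·y], [-10·x·y + 4·x - 3·y, -5·x^2 - 3·x + 4·y]].
At the point, J = [[10.73576, 18.000], [-18.000, -10.000]] (det J = 216.64241).
Solving J·Δ = −F gives Δ = (0.052, 1.206).
Then the next iterate is (x, y)₁ = (-0.948, -0.794).
Round to (-0.948, -0.794) and repeat: F = (-6.13471, 3.36800), J = [[4.49730, 8.10011], [-8.93712, -4.82552]].
Δ = (-0.046, 0.783), so (x, y)₂ = (-0.994, -0.011).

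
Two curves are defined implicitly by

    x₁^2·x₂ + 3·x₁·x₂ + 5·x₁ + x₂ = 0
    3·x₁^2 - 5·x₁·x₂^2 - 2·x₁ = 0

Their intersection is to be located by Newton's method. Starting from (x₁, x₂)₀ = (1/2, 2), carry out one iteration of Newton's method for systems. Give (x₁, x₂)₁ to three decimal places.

At (1/2, 2): F = (8.000, -10.250).
Jacobian J = [[2·x₁·x₂ + 3·x₂ + 5, x₁^2 + 3·x₁ + 1], [6·x₁ - 5·x₂^2 - 2, -10·x₁·x₂]].
At the point, J = [[13.000, 2.750], [-19.000, -10.000]] (det J = -77.750).
Solving J·Δ = −F gives Δ = (-0.666, 0.241).
Then the next iterate is (x₁, x₂)₁ = (-0.166, 2.241).

(-0.166, 2.241)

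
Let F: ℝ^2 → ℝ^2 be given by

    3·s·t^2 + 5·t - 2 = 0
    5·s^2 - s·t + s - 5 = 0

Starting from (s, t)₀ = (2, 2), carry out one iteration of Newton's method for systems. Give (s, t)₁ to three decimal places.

(1.233, 1.214)

At (2, 2): F = (32.000, 13.000).
Jacobian J = [[3·t^2, 6·s·t + 5], [10·s - t + 1, -s]].
At the point, J = [[12.000, 29.000], [19.000, -2.000]] (det J = -575.000).
Solving J·Δ = −F gives Δ = (-0.767, -0.786).
Then the next iterate is (s, t)₁ = (1.233, 1.214).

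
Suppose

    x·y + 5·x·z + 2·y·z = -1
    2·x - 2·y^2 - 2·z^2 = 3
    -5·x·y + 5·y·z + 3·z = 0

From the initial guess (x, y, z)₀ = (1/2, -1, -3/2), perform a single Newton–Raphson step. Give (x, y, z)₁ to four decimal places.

At (1/2, -1, -3/2): F = (-0.2500, -8.5000, 5.5000).
Jacobian J = [[y + 5·z, x + 2·z, 5·x + 2·y], [2, -4·y, -4·z], [-5·y, -5·x + 5·z, 5·y + 3]].
At the point, J = [[-8.5000, -2.5000, 0.5000], [2.0000, 4.0000, 6.0000], [5.0000, -10.0000, -2.0000]] (det J = -547.0000).
Solving J·Δ = −F gives Δ = (-0.0393, 0.2820, 1.2418).
Then the next iterate is (x, y, z)₁ = (0.4607, -0.7180, -0.2582).

(0.4607, -0.7180, -0.2582)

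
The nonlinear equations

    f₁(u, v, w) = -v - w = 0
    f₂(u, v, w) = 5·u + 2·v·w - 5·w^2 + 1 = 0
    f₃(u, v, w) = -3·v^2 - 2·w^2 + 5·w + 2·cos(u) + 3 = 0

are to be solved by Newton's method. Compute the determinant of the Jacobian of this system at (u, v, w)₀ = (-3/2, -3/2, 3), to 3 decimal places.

-2.195

J = [[0, -1, -1], [5, 2·w, 2·v - 10·w], [-2·sin(u), -6·v, -4·w + 5]].
At the point, J = [[0.000, -1.000, -1.000], [5.000, 6.000, -33.000], [1.99499, 9.000, -7.000]].
det J = -2.195.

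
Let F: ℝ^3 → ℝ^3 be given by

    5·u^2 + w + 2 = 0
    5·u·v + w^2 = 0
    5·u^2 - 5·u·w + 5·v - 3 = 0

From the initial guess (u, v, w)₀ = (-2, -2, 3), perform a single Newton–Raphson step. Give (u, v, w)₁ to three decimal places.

(-0.757, -0.425, 2.864)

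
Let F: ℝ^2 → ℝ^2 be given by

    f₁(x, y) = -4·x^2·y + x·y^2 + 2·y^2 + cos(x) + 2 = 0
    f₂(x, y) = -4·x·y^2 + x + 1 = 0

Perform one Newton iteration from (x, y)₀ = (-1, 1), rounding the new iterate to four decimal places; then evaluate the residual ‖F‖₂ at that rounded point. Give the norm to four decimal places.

At (-1, 1): F = (-0.459698, 4.0000).
Jacobian J = [[-8·x·y + y^2 - sin(x), -4·x^2 + 2·x·y + 4·y], [-4·y^2 + 1, -8·x·y]].
At the point, J = [[9.841471, -2.0000], [-3.0000, 8.0000]] (det J = 72.731768).
Solving J·Δ = −F gives Δ = (-0.0594, -0.5223).
Then the next iterate is (x, y)₁ = (-1.0594, 0.4777).
Re-evaluating at (-1.0594, 0.4777): F = (0.559493, 0.907609), so ‖F‖₂ = 1.0662.

1.0662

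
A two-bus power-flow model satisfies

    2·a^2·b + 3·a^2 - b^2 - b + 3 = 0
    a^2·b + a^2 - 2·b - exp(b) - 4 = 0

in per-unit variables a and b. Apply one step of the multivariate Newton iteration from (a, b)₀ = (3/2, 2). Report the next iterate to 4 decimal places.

At (3/2, 2): F = (12.7500, -8.639056).
Jacobian J = [[4·a·b + 6·a, 2·a^2 - 2·b - 1], [2·a·b + 2·a, a^2 - exp(b) - 2]].
At the point, J = [[21.0000, -0.5000], [9.0000, -7.139056]] (det J = -145.420178).
Solving J·Δ = −F gives Δ = (-0.6556, -2.0367).
Then the next iterate is (a, b)₁ = (0.8444, -0.0367).

(0.8444, -0.0367)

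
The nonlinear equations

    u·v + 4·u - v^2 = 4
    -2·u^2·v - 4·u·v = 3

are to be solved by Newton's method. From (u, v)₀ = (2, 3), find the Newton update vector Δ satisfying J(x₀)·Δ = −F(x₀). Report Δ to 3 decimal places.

At (2, 3): F = (1.000, -51.000).
Jacobian J = [[v + 4, u - 2·v], [-4·u·v - 4·v, -2·u^2 - 4·u]].
At the point, J = [[7.000, -4.000], [-36.000, -16.000]] (det J = -256.000).
Solving J·Δ = −F gives Δ = (-0.859, -1.254).

(-0.859, -1.254)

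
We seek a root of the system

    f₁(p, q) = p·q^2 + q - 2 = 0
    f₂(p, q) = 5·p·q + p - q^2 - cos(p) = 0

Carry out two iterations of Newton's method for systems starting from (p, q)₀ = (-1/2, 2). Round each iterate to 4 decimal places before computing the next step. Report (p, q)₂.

(1.3278, 1.9686)

At (-1/2, 2): F = (-2.0000, -10.377583).
Jacobian J = [[q^2, 2·p·q + 1], [5·q + sin(p) + 1, 5·p - 2·q]].
At the point, J = [[4.0000, -1.0000], [10.520574, -6.5000]] (det J = -15.479426).
Solving J·Δ = −F gives Δ = (0.1694, -1.3223).
Then the next iterate is (p, q)₁ = (-0.3306, 0.6777).
Round to (-0.3306, 0.6777) and repeat: F = (-1.474137, -2.855963), J = [[0.459277, 0.551905], [4.063889, -3.0084]].
Δ = (1.6584, 1.2909), so (p, q)₂ = (1.3278, 1.9686).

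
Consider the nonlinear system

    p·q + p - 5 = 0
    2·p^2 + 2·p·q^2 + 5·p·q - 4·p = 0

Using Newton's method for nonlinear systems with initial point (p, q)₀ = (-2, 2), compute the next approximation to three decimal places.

(1.727, 2.091)

At (-2, 2): F = (-11.000, -20.000).
Jacobian J = [[q + 1, p], [4·p + 2·q^2 + 5·q - 4, 4·p·q + 5·p]].
At the point, J = [[3.000, -2.000], [6.000, -26.000]] (det J = -66.000).
Solving J·Δ = −F gives Δ = (3.727, 0.091).
Then the next iterate is (p, q)₁ = (1.727, 2.091).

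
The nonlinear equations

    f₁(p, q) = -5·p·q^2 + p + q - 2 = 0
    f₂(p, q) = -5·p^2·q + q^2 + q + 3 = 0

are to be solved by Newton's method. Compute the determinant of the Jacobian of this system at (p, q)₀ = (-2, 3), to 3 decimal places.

J = [[-5·q^2 + 1, -10·p·q + 1], [-10·p·q, -5·p^2 + 2·q + 1]].
At the point, J = [[-44.000, 61.000], [60.000, -13.000]].
det J = -3088.000.

-3088.000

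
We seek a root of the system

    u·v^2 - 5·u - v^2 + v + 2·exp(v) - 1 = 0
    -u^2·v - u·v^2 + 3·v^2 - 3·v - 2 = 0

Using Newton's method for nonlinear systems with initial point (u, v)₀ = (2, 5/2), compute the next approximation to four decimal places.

(1.2706, 1.8017)

At (2, 5/2): F = (22.114988, -13.2500).
Jacobian J = [[v^2 - 5, 2·u·v - 2·v + 2·exp(v) + 1], [-2·u·v - v^2, -u^2 - 2·u·v + 6·v - 3]].
At the point, J = [[1.2500, 30.364988], [-16.2500, -2.0000]] (det J = 490.931054).
Solving J·Δ = −F gives Δ = (-0.7294, -0.6983).
Then the next iterate is (u, v)₁ = (1.2706, 1.8017).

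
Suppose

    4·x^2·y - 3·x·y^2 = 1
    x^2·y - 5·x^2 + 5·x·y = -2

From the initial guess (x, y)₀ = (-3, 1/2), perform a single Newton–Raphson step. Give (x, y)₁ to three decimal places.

At (-3, 1/2): F = (19.250, -46.000).
Jacobian J = [[8·x·y - 3·y^2, 4·x^2 - 6·x·y], [2·x·y - 10·x + 5·y, x^2 + 5·x]].
At the point, J = [[-12.750, 45.000], [29.500, -6.000]] (det J = -1251.000).
Solving J·Δ = −F gives Δ = (1.562, 0.015).
Then the next iterate is (x, y)₁ = (-1.438, 0.515).

(-1.438, 0.515)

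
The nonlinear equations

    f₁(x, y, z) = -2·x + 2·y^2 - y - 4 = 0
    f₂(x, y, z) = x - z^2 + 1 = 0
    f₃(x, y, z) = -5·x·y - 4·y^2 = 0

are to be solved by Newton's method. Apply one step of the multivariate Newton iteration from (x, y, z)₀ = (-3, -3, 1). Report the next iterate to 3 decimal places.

(-1.667, -1.436, 0.167)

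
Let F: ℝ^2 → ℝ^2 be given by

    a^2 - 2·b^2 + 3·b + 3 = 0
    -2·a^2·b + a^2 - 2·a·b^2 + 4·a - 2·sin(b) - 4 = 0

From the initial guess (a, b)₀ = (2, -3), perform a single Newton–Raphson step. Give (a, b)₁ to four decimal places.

(-0.2004, -1.0799)

At (2, -3): F = (-20.0000, -3.717760).
Jacobian J = [[2·a, -4·b + 3], [-4·a·b + 2·a - 2·b^2 + 4, -2·a^2 - 4·a·b - 2·cos(b)]].
At the point, J = [[4.0000, 15.0000], [14.0000, 17.979985]] (det J = -138.080060).
Solving J·Δ = −F gives Δ = (-2.2004, 1.9201).
Then the next iterate is (a, b)₁ = (-0.2004, -1.0799).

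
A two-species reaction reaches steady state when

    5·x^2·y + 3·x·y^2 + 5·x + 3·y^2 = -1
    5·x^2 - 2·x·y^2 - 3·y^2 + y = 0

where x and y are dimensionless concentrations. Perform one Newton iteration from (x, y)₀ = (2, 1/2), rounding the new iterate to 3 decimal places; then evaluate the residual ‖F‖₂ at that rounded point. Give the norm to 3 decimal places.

8.739

At (2, 1/2): F = (23.250, 18.750).
Jacobian J = [[10·x·y + 3·y^2 + 5, 5·x^2 + 6·x·y + 6·y], [10·x - 2·y^2, -4·x·y - 6·y + 1]].
At the point, J = [[15.750, 29.000], [19.500, -6.000]] (det J = -660.000).
Solving J·Δ = −F gives Δ = (-1.035, -0.239).
Then the next iterate is (x, y)₁ = (0.965, 0.261).
Re-evaluating at (0.965, 0.261): F = (7.44182, 4.58129), so ‖F‖₂ = 8.739.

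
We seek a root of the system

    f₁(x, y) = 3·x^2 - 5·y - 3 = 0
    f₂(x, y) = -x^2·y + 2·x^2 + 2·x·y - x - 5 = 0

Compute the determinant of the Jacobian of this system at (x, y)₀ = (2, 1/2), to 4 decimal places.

J = [[6·x, -5], [-2·x·y + 4·x + 2·y - 1, -x^2 + 2·x]].
At the point, J = [[12.0000, -5.0000], [6.0000, 0.0000]].
det J = 30.0000.

30.0000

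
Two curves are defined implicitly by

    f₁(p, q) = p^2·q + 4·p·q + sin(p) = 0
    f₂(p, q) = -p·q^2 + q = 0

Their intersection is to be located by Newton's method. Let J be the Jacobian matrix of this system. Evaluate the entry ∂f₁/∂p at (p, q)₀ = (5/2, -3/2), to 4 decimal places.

∂f₁/∂p = 2·p·q + 4·q + cos(p).
At (5/2, -3/2) this is -14.3011.

-14.3011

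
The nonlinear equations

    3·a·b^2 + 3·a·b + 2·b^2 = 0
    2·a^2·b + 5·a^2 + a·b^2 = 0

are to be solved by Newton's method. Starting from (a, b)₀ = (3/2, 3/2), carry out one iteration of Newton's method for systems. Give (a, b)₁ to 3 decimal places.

At (3/2, 3/2): F = (21.375, 21.375).
Jacobian J = [[3·b^2 + 3·b, 6·a·b + 3·a + 4·b], [4·a·b + 10·a + b^2, 2·a^2 + 2·a·b]].
At the point, J = [[11.250, 24.000], [26.250, 9.000]] (det J = -528.750).
Solving J·Δ = −F gives Δ = (-0.606, -0.606).
Then the next iterate is (a, b)₁ = (0.894, 0.894).

(0.894, 0.894)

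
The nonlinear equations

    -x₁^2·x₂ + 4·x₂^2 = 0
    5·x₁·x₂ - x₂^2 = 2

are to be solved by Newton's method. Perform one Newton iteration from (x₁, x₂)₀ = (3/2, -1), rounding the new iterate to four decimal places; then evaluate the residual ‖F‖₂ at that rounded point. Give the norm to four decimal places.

4.4798

At (3/2, -1): F = (6.2500, -10.5000).
Jacobian J = [[-2·x₁·x₂, -x₁^2 + 8·x₂], [5·x₂, 5·x₁ - 2·x₂]].
At the point, J = [[3.0000, -10.2500], [-5.0000, 9.5000]] (det J = -22.7500).
Solving J·Δ = −F gives Δ = (-2.1209, -0.0110).
Then the next iterate is (x₁, x₂)₁ = (-0.6209, -1.0110).
Re-evaluating at (-0.6209, -1.0110): F = (4.478241, 0.116528), so ‖F‖₂ = 4.4798.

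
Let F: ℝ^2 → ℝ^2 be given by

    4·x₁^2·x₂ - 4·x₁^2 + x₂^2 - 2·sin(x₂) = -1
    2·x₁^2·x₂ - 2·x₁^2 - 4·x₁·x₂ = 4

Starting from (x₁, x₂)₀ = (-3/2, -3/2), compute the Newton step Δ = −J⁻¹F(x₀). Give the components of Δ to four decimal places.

(0.2037, 1.9021)

At (-3/2, -3/2): F = (-17.255010, -24.2500).
Jacobian J = [[8·x₁·x₂ - 8·x₁, 4·x₁^2 + 2·x₂ - 2·cos(x₂)], [4·x₁·x₂ - 4·x₁ - 4·x₂, 2·x₁^2 - 4·x₁]].
At the point, J = [[30.0000, 5.858526], [21.0000, 10.5000]] (det J = 191.970962).
Solving J·Δ = −F gives Δ = (0.2037, 1.9021).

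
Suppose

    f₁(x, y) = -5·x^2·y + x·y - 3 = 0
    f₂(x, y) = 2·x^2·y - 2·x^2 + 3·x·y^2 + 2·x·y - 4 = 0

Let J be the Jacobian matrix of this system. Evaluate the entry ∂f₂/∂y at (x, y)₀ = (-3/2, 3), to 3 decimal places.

-25.500

∂f₂/∂y = 2·x^2 + 6·x·y + 2·x.
At (-3/2, 3) this is -25.500.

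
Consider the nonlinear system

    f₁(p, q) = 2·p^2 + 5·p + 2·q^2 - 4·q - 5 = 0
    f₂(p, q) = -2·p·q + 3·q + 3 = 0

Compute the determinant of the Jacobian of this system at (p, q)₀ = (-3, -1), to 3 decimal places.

-47.000

J = [[4·p + 5, 4·q - 4], [-2·q, -2·p + 3]].
At the point, J = [[-7.000, -8.000], [2.000, 9.000]].
det J = -47.000.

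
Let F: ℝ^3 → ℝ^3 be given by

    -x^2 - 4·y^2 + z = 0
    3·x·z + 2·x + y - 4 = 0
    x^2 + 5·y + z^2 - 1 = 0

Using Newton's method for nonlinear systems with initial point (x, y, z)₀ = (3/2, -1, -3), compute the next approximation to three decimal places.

(-0.573, -0.639, -2.860)

At (3/2, -1, -3): F = (-9.250, -15.500, 5.250).
Jacobian J = [[-2·x, -8·y, 1], [3·z + 2, 1, 3·x], [2·x, 5, 2·z]].
At the point, J = [[-3.000, 8.000, 1.000], [-7.000, 1.000, 4.500], [3.000, 5.000, -6.000]] (det J = -180.500).
Solving J·Δ = −F gives Δ = (-2.073, 0.361, 0.140).
Then the next iterate is (x, y, z)₁ = (-0.573, -0.639, -2.860).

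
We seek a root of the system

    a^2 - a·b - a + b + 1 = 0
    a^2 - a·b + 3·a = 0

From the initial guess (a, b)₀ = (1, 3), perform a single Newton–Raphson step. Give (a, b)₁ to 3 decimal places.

(1.500, 5.000)

At (1, 3): F = (1.000, 1.000).
Jacobian J = [[2·a - b - 1, -a + 1], [2·a - b + 3, -a]].
At the point, J = [[-2.000, 0.000], [2.000, -1.000]] (det J = 2.000).
Solving J·Δ = −F gives Δ = (0.500, 2.000).
Then the next iterate is (a, b)₁ = (1.500, 5.000).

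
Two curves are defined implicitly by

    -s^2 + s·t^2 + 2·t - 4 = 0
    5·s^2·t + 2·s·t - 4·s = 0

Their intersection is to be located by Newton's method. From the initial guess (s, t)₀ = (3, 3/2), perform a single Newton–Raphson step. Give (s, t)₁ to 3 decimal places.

(1.704, 1.354)

At (3, 3/2): F = (-3.250, 64.500).
Jacobian J = [[-2·s + t^2, 2·s·t + 2], [10·s·t + 2·t - 4, 5·s^2 + 2·s]].
At the point, J = [[-3.750, 11.000], [44.000, 51.000]] (det J = -675.250).
Solving J·Δ = −F gives Δ = (-1.296, -0.146).
Then the next iterate is (s, t)₁ = (1.704, 1.354).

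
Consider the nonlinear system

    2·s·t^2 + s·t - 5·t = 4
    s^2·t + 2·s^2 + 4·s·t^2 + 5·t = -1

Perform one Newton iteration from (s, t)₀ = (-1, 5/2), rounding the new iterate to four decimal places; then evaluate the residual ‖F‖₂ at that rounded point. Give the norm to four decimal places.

1642.9819

At (-1, 5/2): F = (-31.5000, -7.0000).
Jacobian J = [[2·t^2 + t, 4·s·t + s - 5], [2·s·t + 4·s + 4·t^2, s^2 + 8·s·t + 5]].
At the point, J = [[15.0000, -16.0000], [16.0000, -14.0000]] (det J = 46.0000).
Solving J·Δ = −F gives Δ = (-7.1522, -8.6739).
Then the next iterate is (s, t)₁ = (-8.1522, -6.1739).
Re-evaluating at (-8.1522, -6.1739): F = (-544.275119, -1550.211042), so ‖F‖₂ = 1642.9819.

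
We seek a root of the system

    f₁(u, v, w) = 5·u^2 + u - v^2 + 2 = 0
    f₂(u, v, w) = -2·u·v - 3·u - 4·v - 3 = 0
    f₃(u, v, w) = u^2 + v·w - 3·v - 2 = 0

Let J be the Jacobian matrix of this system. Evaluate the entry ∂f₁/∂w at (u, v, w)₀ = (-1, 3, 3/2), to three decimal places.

∂f₁/∂w = 0.
At (-1, 3, 3/2) this is 0.000.

0.000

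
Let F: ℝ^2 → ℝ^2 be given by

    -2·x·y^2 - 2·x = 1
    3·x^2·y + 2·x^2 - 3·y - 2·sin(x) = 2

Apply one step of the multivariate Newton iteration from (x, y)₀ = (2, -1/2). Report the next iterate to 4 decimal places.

(0.4414, 0.0259)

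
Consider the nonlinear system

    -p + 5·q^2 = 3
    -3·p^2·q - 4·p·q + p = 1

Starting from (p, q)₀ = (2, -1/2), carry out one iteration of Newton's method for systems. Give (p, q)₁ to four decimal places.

(0.0000, -0.8500)

At (2, -1/2): F = (-3.7500, 11.0000).
Jacobian J = [[-1, 10·q], [-6·p·q - 4·q + 1, -3·p^2 - 4·p]].
At the point, J = [[-1.0000, -5.0000], [9.0000, -20.0000]] (det J = 65.0000).
Solving J·Δ = −F gives Δ = (-2.0000, -0.3500).
Then the next iterate is (p, q)₁ = (0.0000, -0.8500).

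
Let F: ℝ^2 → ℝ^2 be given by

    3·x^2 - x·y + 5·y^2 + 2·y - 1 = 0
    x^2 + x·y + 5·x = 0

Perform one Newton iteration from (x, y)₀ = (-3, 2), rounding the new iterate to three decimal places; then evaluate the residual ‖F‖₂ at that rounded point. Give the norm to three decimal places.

At (-3, 2): F = (56.000, -12.000).
Jacobian J = [[6·x - y, -x + 10·y + 2], [2·x + y + 5, x]].
At the point, J = [[-20.000, 25.000], [1.000, -3.000]] (det J = 35.000).
Solving J·Δ = −F gives Δ = (-3.771, -5.257).
Then the next iterate is (x, y)₁ = (-6.771, -3.257).
Re-evaluating at (-6.771, -3.257): F = (161.01242, 34.04459), so ‖F‖₂ = 164.572.

164.572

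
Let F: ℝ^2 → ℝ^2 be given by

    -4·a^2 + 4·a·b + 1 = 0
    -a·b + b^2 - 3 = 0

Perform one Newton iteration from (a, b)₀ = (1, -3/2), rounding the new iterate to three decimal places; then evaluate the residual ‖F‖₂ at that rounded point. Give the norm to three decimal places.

1.584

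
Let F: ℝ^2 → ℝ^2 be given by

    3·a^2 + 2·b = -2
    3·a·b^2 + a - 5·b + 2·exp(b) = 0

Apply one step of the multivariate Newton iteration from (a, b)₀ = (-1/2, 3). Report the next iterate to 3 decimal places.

(1.036, 0.929)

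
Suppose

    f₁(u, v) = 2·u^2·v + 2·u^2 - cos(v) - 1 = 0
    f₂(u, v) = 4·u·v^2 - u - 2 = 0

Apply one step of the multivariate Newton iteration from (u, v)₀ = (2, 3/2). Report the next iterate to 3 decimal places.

At (2, 3/2): F = (18.92926, 14.000).
Jacobian J = [[4·u·v + 4·u, 2·u^2 + sin(v)], [4·v^2 - 1, 8·u·v]].
At the point, J = [[20.000, 8.99749], [8.000, 24.000]] (det J = 408.02004).
Solving J·Δ = −F gives Δ = (-0.805, -0.315).
Then the next iterate is (u, v)₁ = (1.195, 1.185).

(1.195, 1.185)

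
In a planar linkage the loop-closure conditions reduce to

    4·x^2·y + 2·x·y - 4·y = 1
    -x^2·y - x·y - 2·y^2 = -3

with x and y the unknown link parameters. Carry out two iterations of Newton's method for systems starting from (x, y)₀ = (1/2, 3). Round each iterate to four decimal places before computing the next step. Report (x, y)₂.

(0.8453, 0.9840)

At (1/2, 3): F = (-7.0000, -17.2500).
Jacobian J = [[8·x·y + 2·y, 4·x^2 + 2·x - 4], [-2·x·y - y, -x^2 - x - 4·y]].
At the point, J = [[18.0000, -2.0000], [-6.0000, -12.7500]] (det J = -241.5000).
Solving J·Δ = −F gives Δ = (0.2267, -1.4596).
Then the next iterate is (x, y)₁ = (0.7267, 1.5404).
Round to (0.7267, 1.5404) and repeat: F = (-1.668885, -3.678547), J = [[12.036069, -0.434228], [-3.779217, -7.416393]].
Δ = (0.1186, -0.5564), so (x, y)₂ = (0.8453, 0.9840).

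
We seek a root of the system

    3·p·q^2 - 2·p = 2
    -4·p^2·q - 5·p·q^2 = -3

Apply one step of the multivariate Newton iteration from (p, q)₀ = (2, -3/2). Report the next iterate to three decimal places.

At (2, -3/2): F = (7.500, 4.500).
Jacobian J = [[3·q^2 - 2, 6·p·q], [-8·p·q - 5·q^2, -4·p^2 - 10·p·q]].
At the point, J = [[4.750, -18.000], [12.750, 14.000]] (det J = 296.000).
Solving J·Δ = −F gives Δ = (-0.628, 0.251).
Then the next iterate is (p, q)₁ = (1.372, -1.249).

(1.372, -1.249)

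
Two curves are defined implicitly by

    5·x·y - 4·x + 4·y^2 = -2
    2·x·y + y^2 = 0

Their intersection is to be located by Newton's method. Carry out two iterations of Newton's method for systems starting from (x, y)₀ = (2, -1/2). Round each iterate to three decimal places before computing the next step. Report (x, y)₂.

(0.405, 0.120)

At (2, -1/2): F = (-10.000, -1.750).
Jacobian J = [[5·y - 4, 5·x + 8·y], [2·y, 2·x + 2·y]].
At the point, J = [[-6.500, 6.000], [-1.000, 3.000]] (det J = -13.500).
Solving J·Δ = −F gives Δ = (-1.444, 0.102).
Then the next iterate is (x, y)₁ = (0.556, -0.398).
Round to (0.556, -0.398) and repeat: F = (-0.69682, -0.28417), J = [[-5.990, -0.404], [-0.796, 0.316]].
Δ = (-0.151, 0.518), so (x, y)₂ = (0.405, 0.120).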